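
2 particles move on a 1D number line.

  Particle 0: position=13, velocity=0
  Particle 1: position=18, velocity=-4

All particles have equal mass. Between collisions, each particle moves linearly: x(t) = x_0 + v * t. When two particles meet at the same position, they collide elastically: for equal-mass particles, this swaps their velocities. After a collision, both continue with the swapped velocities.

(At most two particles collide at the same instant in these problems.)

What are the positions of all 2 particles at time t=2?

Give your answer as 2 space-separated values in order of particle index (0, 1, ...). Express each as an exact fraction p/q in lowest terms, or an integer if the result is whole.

Answer: 10 13

Derivation:
Collision at t=5/4: particles 0 and 1 swap velocities; positions: p0=13 p1=13; velocities now: v0=-4 v1=0
Advance to t=2 (no further collisions before then); velocities: v0=-4 v1=0; positions = 10 13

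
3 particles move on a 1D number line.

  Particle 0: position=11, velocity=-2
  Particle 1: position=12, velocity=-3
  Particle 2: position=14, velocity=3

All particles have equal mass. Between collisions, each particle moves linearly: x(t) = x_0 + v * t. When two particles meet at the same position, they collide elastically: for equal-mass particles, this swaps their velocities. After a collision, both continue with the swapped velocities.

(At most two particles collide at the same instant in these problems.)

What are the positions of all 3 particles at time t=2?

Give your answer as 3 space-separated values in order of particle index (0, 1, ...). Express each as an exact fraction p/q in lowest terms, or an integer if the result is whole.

Collision at t=1: particles 0 and 1 swap velocities; positions: p0=9 p1=9 p2=17; velocities now: v0=-3 v1=-2 v2=3
Advance to t=2 (no further collisions before then); velocities: v0=-3 v1=-2 v2=3; positions = 6 7 20

Answer: 6 7 20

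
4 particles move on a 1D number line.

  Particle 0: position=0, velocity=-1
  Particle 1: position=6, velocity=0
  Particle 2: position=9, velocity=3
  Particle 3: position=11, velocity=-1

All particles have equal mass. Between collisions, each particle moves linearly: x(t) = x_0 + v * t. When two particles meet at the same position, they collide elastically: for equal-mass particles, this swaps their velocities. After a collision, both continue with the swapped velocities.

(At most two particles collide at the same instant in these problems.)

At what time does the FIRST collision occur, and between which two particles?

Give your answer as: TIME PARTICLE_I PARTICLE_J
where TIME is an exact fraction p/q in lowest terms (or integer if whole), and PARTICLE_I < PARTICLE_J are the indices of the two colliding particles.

Answer: 1/2 2 3

Derivation:
Pair (0,1): pos 0,6 vel -1,0 -> not approaching (rel speed -1 <= 0)
Pair (1,2): pos 6,9 vel 0,3 -> not approaching (rel speed -3 <= 0)
Pair (2,3): pos 9,11 vel 3,-1 -> gap=2, closing at 4/unit, collide at t=1/2
Earliest collision: t=1/2 between 2 and 3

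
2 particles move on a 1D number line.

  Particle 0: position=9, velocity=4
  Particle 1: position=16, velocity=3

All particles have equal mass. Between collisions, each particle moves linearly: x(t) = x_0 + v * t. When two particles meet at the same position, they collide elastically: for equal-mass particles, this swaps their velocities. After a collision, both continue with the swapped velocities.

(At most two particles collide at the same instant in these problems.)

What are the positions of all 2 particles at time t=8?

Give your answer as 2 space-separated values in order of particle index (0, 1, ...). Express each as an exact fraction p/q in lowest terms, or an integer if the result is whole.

Answer: 40 41

Derivation:
Collision at t=7: particles 0 and 1 swap velocities; positions: p0=37 p1=37; velocities now: v0=3 v1=4
Advance to t=8 (no further collisions before then); velocities: v0=3 v1=4; positions = 40 41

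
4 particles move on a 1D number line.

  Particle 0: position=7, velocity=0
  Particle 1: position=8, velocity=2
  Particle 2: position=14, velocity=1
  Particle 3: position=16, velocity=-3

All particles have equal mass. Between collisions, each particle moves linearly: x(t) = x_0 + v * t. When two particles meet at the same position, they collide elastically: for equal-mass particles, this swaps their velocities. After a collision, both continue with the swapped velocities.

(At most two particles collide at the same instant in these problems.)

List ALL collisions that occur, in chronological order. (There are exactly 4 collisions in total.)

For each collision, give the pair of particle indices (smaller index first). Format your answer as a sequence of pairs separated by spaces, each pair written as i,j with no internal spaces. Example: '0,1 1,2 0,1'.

Collision at t=1/2: particles 2 and 3 swap velocities; positions: p0=7 p1=9 p2=29/2 p3=29/2; velocities now: v0=0 v1=2 v2=-3 v3=1
Collision at t=8/5: particles 1 and 2 swap velocities; positions: p0=7 p1=56/5 p2=56/5 p3=78/5; velocities now: v0=0 v1=-3 v2=2 v3=1
Collision at t=3: particles 0 and 1 swap velocities; positions: p0=7 p1=7 p2=14 p3=17; velocities now: v0=-3 v1=0 v2=2 v3=1
Collision at t=6: particles 2 and 3 swap velocities; positions: p0=-2 p1=7 p2=20 p3=20; velocities now: v0=-3 v1=0 v2=1 v3=2

Answer: 2,3 1,2 0,1 2,3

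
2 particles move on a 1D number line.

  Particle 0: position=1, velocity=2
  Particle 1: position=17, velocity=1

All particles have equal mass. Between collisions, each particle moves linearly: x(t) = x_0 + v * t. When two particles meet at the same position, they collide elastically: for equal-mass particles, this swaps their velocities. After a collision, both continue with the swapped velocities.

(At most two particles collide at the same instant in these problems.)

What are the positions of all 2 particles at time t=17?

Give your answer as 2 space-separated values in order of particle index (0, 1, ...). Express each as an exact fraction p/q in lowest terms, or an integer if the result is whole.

Collision at t=16: particles 0 and 1 swap velocities; positions: p0=33 p1=33; velocities now: v0=1 v1=2
Advance to t=17 (no further collisions before then); velocities: v0=1 v1=2; positions = 34 35

Answer: 34 35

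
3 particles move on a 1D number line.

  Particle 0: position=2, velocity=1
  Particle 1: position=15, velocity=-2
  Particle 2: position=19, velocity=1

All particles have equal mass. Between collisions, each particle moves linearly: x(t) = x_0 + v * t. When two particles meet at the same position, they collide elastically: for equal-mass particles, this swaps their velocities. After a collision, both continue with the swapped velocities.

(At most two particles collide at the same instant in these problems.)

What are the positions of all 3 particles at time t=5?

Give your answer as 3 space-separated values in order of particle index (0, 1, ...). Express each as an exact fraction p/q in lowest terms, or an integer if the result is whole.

Answer: 5 7 24

Derivation:
Collision at t=13/3: particles 0 and 1 swap velocities; positions: p0=19/3 p1=19/3 p2=70/3; velocities now: v0=-2 v1=1 v2=1
Advance to t=5 (no further collisions before then); velocities: v0=-2 v1=1 v2=1; positions = 5 7 24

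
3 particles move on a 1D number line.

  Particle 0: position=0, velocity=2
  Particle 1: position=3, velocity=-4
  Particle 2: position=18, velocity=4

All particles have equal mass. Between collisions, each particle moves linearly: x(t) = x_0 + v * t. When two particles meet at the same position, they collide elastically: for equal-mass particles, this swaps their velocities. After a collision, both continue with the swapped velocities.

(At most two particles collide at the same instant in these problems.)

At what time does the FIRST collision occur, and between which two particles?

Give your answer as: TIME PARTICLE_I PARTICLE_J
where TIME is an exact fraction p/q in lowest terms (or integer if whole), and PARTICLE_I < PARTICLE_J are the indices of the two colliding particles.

Answer: 1/2 0 1

Derivation:
Pair (0,1): pos 0,3 vel 2,-4 -> gap=3, closing at 6/unit, collide at t=1/2
Pair (1,2): pos 3,18 vel -4,4 -> not approaching (rel speed -8 <= 0)
Earliest collision: t=1/2 between 0 and 1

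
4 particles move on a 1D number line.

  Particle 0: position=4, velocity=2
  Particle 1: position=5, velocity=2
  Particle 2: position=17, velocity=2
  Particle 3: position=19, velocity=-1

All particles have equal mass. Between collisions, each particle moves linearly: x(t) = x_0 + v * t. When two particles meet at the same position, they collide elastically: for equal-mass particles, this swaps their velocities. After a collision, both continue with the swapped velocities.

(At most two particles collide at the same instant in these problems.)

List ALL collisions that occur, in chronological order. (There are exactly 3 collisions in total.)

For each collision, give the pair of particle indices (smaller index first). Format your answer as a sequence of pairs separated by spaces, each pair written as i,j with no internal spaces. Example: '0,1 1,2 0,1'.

Collision at t=2/3: particles 2 and 3 swap velocities; positions: p0=16/3 p1=19/3 p2=55/3 p3=55/3; velocities now: v0=2 v1=2 v2=-1 v3=2
Collision at t=14/3: particles 1 and 2 swap velocities; positions: p0=40/3 p1=43/3 p2=43/3 p3=79/3; velocities now: v0=2 v1=-1 v2=2 v3=2
Collision at t=5: particles 0 and 1 swap velocities; positions: p0=14 p1=14 p2=15 p3=27; velocities now: v0=-1 v1=2 v2=2 v3=2

Answer: 2,3 1,2 0,1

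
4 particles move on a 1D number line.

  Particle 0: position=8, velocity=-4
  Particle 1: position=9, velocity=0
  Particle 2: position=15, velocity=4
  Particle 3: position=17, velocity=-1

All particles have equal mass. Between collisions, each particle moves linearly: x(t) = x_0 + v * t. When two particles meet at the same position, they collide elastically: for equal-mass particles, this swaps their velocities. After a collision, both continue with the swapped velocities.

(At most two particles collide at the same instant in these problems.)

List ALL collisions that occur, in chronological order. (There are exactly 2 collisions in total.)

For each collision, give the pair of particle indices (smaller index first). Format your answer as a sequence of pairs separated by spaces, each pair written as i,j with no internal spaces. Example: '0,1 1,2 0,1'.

Answer: 2,3 1,2

Derivation:
Collision at t=2/5: particles 2 and 3 swap velocities; positions: p0=32/5 p1=9 p2=83/5 p3=83/5; velocities now: v0=-4 v1=0 v2=-1 v3=4
Collision at t=8: particles 1 and 2 swap velocities; positions: p0=-24 p1=9 p2=9 p3=47; velocities now: v0=-4 v1=-1 v2=0 v3=4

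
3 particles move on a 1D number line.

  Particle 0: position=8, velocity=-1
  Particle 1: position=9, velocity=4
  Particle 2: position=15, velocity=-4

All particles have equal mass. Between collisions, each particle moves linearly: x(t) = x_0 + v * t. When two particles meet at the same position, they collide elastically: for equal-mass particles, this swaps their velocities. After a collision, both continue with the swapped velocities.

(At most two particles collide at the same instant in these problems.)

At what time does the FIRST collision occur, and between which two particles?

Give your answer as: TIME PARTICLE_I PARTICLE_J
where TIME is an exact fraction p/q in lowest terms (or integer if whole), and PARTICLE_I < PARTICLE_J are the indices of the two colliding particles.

Answer: 3/4 1 2

Derivation:
Pair (0,1): pos 8,9 vel -1,4 -> not approaching (rel speed -5 <= 0)
Pair (1,2): pos 9,15 vel 4,-4 -> gap=6, closing at 8/unit, collide at t=3/4
Earliest collision: t=3/4 between 1 and 2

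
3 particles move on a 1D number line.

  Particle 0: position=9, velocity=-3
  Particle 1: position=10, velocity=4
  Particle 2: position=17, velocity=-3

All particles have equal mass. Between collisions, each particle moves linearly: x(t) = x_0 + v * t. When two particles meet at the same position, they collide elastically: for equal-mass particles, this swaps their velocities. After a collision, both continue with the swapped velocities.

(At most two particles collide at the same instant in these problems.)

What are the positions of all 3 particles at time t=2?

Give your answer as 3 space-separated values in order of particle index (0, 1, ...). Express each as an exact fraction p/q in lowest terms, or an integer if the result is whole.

Collision at t=1: particles 1 and 2 swap velocities; positions: p0=6 p1=14 p2=14; velocities now: v0=-3 v1=-3 v2=4
Advance to t=2 (no further collisions before then); velocities: v0=-3 v1=-3 v2=4; positions = 3 11 18

Answer: 3 11 18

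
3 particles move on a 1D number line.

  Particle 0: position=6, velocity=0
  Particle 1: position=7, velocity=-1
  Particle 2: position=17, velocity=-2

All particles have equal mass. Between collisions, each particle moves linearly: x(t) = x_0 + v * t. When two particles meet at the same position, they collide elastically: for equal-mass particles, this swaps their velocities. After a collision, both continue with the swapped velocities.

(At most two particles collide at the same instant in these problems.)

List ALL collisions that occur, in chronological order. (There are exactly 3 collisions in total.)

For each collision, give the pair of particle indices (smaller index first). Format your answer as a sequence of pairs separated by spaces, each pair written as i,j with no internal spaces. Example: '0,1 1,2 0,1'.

Collision at t=1: particles 0 and 1 swap velocities; positions: p0=6 p1=6 p2=15; velocities now: v0=-1 v1=0 v2=-2
Collision at t=11/2: particles 1 and 2 swap velocities; positions: p0=3/2 p1=6 p2=6; velocities now: v0=-1 v1=-2 v2=0
Collision at t=10: particles 0 and 1 swap velocities; positions: p0=-3 p1=-3 p2=6; velocities now: v0=-2 v1=-1 v2=0

Answer: 0,1 1,2 0,1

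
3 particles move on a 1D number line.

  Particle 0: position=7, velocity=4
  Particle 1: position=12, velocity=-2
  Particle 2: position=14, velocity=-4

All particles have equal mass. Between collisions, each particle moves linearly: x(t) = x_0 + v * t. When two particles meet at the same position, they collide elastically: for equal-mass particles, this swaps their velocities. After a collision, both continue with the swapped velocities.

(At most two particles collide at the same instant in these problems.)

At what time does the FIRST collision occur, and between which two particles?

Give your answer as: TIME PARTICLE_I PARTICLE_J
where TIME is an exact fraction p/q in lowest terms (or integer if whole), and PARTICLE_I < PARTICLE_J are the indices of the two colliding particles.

Answer: 5/6 0 1

Derivation:
Pair (0,1): pos 7,12 vel 4,-2 -> gap=5, closing at 6/unit, collide at t=5/6
Pair (1,2): pos 12,14 vel -2,-4 -> gap=2, closing at 2/unit, collide at t=1
Earliest collision: t=5/6 between 0 and 1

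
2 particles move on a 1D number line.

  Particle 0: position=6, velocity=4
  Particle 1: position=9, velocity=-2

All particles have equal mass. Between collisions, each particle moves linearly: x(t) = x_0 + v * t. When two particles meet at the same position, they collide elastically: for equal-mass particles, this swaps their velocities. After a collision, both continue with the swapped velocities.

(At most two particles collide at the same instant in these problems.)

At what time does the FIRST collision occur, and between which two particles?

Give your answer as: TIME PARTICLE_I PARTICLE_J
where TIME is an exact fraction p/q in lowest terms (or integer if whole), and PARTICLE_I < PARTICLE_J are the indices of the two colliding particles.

Answer: 1/2 0 1

Derivation:
Pair (0,1): pos 6,9 vel 4,-2 -> gap=3, closing at 6/unit, collide at t=1/2
Earliest collision: t=1/2 between 0 and 1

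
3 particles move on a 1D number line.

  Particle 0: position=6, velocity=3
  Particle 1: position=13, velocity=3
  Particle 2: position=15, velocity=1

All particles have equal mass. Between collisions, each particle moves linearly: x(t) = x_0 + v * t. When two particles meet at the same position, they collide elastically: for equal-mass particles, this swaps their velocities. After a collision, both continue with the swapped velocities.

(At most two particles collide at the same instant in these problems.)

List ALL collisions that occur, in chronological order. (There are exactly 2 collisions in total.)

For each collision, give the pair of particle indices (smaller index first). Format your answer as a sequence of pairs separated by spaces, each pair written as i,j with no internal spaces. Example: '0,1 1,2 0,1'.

Collision at t=1: particles 1 and 2 swap velocities; positions: p0=9 p1=16 p2=16; velocities now: v0=3 v1=1 v2=3
Collision at t=9/2: particles 0 and 1 swap velocities; positions: p0=39/2 p1=39/2 p2=53/2; velocities now: v0=1 v1=3 v2=3

Answer: 1,2 0,1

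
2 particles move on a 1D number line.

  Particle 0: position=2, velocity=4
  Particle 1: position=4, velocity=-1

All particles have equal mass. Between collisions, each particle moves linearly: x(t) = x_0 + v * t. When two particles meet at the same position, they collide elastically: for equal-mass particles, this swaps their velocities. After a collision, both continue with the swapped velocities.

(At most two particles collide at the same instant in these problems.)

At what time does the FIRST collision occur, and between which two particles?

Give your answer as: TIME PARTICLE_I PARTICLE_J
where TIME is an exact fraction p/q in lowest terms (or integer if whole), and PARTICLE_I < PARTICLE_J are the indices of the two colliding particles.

Pair (0,1): pos 2,4 vel 4,-1 -> gap=2, closing at 5/unit, collide at t=2/5
Earliest collision: t=2/5 between 0 and 1

Answer: 2/5 0 1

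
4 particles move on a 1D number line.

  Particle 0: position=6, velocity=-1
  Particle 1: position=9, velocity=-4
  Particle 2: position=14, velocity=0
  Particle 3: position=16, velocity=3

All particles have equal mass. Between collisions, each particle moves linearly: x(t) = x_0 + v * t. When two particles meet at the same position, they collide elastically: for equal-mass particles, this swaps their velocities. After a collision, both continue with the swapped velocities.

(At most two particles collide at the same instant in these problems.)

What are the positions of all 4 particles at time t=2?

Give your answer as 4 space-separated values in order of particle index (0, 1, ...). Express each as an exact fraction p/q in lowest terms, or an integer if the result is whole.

Collision at t=1: particles 0 and 1 swap velocities; positions: p0=5 p1=5 p2=14 p3=19; velocities now: v0=-4 v1=-1 v2=0 v3=3
Advance to t=2 (no further collisions before then); velocities: v0=-4 v1=-1 v2=0 v3=3; positions = 1 4 14 22

Answer: 1 4 14 22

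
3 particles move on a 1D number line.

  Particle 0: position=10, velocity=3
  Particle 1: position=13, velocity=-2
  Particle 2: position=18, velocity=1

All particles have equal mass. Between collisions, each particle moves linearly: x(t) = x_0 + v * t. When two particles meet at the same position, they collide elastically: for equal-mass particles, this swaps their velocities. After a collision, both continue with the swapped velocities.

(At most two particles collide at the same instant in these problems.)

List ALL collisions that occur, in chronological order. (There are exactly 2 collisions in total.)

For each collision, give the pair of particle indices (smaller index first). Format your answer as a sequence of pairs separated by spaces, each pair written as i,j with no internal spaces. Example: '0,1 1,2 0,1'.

Collision at t=3/5: particles 0 and 1 swap velocities; positions: p0=59/5 p1=59/5 p2=93/5; velocities now: v0=-2 v1=3 v2=1
Collision at t=4: particles 1 and 2 swap velocities; positions: p0=5 p1=22 p2=22; velocities now: v0=-2 v1=1 v2=3

Answer: 0,1 1,2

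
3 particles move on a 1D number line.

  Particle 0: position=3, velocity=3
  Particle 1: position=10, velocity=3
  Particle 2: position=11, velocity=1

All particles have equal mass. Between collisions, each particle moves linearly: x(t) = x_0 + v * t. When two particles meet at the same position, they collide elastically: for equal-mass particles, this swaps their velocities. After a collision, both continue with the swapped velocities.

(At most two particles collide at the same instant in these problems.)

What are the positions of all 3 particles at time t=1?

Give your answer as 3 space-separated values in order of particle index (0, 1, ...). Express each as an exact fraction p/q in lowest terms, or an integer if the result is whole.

Collision at t=1/2: particles 1 and 2 swap velocities; positions: p0=9/2 p1=23/2 p2=23/2; velocities now: v0=3 v1=1 v2=3
Advance to t=1 (no further collisions before then); velocities: v0=3 v1=1 v2=3; positions = 6 12 13

Answer: 6 12 13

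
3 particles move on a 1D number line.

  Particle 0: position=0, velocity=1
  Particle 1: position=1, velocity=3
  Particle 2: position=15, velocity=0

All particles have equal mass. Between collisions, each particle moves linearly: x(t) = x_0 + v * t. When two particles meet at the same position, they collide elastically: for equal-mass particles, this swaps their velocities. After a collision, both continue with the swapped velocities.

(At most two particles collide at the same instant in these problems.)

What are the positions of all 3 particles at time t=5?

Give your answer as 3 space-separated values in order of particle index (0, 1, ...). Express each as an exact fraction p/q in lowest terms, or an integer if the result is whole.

Answer: 5 15 16

Derivation:
Collision at t=14/3: particles 1 and 2 swap velocities; positions: p0=14/3 p1=15 p2=15; velocities now: v0=1 v1=0 v2=3
Advance to t=5 (no further collisions before then); velocities: v0=1 v1=0 v2=3; positions = 5 15 16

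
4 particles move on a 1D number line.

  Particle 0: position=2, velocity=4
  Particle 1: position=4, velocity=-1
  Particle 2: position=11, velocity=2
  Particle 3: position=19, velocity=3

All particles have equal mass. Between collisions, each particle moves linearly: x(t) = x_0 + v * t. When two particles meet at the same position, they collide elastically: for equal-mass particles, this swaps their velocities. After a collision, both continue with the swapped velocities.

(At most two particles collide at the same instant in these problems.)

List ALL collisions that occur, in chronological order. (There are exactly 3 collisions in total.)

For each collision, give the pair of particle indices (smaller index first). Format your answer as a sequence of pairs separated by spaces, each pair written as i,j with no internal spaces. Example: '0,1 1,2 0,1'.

Answer: 0,1 1,2 2,3

Derivation:
Collision at t=2/5: particles 0 and 1 swap velocities; positions: p0=18/5 p1=18/5 p2=59/5 p3=101/5; velocities now: v0=-1 v1=4 v2=2 v3=3
Collision at t=9/2: particles 1 and 2 swap velocities; positions: p0=-1/2 p1=20 p2=20 p3=65/2; velocities now: v0=-1 v1=2 v2=4 v3=3
Collision at t=17: particles 2 and 3 swap velocities; positions: p0=-13 p1=45 p2=70 p3=70; velocities now: v0=-1 v1=2 v2=3 v3=4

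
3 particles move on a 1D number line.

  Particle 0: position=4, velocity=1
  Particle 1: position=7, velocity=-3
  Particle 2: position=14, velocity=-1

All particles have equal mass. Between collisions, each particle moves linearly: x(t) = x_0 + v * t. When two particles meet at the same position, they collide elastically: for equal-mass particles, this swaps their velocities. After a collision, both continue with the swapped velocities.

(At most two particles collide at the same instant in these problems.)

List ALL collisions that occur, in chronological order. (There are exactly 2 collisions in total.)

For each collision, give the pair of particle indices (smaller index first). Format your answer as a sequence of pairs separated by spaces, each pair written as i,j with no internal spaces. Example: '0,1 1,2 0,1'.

Answer: 0,1 1,2

Derivation:
Collision at t=3/4: particles 0 and 1 swap velocities; positions: p0=19/4 p1=19/4 p2=53/4; velocities now: v0=-3 v1=1 v2=-1
Collision at t=5: particles 1 and 2 swap velocities; positions: p0=-8 p1=9 p2=9; velocities now: v0=-3 v1=-1 v2=1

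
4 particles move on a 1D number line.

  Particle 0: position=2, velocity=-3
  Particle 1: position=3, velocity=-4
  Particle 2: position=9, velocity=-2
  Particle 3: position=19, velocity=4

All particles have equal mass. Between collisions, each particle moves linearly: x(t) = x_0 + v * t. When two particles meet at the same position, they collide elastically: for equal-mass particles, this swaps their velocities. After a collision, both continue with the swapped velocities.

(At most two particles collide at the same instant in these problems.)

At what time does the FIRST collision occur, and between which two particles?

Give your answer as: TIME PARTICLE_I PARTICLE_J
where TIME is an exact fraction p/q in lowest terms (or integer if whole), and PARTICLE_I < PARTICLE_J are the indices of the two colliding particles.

Answer: 1 0 1

Derivation:
Pair (0,1): pos 2,3 vel -3,-4 -> gap=1, closing at 1/unit, collide at t=1
Pair (1,2): pos 3,9 vel -4,-2 -> not approaching (rel speed -2 <= 0)
Pair (2,3): pos 9,19 vel -2,4 -> not approaching (rel speed -6 <= 0)
Earliest collision: t=1 between 0 and 1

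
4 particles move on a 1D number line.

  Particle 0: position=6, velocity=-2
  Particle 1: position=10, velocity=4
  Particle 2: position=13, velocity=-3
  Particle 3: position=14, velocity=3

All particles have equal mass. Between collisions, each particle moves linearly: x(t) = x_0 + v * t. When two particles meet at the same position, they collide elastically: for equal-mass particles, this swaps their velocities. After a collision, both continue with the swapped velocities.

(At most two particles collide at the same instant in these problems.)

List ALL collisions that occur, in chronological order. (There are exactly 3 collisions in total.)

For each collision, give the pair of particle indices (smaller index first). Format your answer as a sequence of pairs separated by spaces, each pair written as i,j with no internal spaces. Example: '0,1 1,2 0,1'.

Answer: 1,2 2,3 0,1

Derivation:
Collision at t=3/7: particles 1 and 2 swap velocities; positions: p0=36/7 p1=82/7 p2=82/7 p3=107/7; velocities now: v0=-2 v1=-3 v2=4 v3=3
Collision at t=4: particles 2 and 3 swap velocities; positions: p0=-2 p1=1 p2=26 p3=26; velocities now: v0=-2 v1=-3 v2=3 v3=4
Collision at t=7: particles 0 and 1 swap velocities; positions: p0=-8 p1=-8 p2=35 p3=38; velocities now: v0=-3 v1=-2 v2=3 v3=4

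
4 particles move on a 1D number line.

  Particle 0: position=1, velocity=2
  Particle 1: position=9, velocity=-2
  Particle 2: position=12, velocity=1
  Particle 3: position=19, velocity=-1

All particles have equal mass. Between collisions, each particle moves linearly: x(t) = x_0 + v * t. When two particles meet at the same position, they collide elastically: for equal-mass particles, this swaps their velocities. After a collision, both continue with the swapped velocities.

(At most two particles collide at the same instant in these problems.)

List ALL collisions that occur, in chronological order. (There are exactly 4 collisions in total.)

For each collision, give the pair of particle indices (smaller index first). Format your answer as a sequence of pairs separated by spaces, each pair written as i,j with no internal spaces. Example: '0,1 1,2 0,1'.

Answer: 0,1 2,3 1,2 2,3

Derivation:
Collision at t=2: particles 0 and 1 swap velocities; positions: p0=5 p1=5 p2=14 p3=17; velocities now: v0=-2 v1=2 v2=1 v3=-1
Collision at t=7/2: particles 2 and 3 swap velocities; positions: p0=2 p1=8 p2=31/2 p3=31/2; velocities now: v0=-2 v1=2 v2=-1 v3=1
Collision at t=6: particles 1 and 2 swap velocities; positions: p0=-3 p1=13 p2=13 p3=18; velocities now: v0=-2 v1=-1 v2=2 v3=1
Collision at t=11: particles 2 and 3 swap velocities; positions: p0=-13 p1=8 p2=23 p3=23; velocities now: v0=-2 v1=-1 v2=1 v3=2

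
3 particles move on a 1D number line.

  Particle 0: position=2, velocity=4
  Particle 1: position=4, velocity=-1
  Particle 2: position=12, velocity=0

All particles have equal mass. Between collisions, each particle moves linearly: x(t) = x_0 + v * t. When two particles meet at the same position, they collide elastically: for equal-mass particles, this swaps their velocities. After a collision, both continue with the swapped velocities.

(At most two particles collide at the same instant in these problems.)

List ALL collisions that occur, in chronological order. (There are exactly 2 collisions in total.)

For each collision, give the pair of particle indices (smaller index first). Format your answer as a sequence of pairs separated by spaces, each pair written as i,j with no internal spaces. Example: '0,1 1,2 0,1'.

Collision at t=2/5: particles 0 and 1 swap velocities; positions: p0=18/5 p1=18/5 p2=12; velocities now: v0=-1 v1=4 v2=0
Collision at t=5/2: particles 1 and 2 swap velocities; positions: p0=3/2 p1=12 p2=12; velocities now: v0=-1 v1=0 v2=4

Answer: 0,1 1,2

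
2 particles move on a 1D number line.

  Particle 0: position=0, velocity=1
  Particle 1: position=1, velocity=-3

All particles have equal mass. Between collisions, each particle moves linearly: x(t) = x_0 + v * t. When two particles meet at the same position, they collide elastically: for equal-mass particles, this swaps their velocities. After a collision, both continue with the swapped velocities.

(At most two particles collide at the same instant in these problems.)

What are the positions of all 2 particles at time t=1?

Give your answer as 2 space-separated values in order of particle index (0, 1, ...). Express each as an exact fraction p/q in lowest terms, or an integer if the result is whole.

Collision at t=1/4: particles 0 and 1 swap velocities; positions: p0=1/4 p1=1/4; velocities now: v0=-3 v1=1
Advance to t=1 (no further collisions before then); velocities: v0=-3 v1=1; positions = -2 1

Answer: -2 1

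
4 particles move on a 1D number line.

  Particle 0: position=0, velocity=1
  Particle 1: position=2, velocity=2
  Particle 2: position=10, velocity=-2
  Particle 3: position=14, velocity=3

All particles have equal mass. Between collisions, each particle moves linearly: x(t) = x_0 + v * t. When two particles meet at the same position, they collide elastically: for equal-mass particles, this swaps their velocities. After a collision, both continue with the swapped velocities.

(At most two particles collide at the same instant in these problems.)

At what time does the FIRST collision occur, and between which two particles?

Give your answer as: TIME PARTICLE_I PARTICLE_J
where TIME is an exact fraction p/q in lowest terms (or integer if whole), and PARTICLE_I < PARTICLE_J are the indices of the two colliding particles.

Pair (0,1): pos 0,2 vel 1,2 -> not approaching (rel speed -1 <= 0)
Pair (1,2): pos 2,10 vel 2,-2 -> gap=8, closing at 4/unit, collide at t=2
Pair (2,3): pos 10,14 vel -2,3 -> not approaching (rel speed -5 <= 0)
Earliest collision: t=2 between 1 and 2

Answer: 2 1 2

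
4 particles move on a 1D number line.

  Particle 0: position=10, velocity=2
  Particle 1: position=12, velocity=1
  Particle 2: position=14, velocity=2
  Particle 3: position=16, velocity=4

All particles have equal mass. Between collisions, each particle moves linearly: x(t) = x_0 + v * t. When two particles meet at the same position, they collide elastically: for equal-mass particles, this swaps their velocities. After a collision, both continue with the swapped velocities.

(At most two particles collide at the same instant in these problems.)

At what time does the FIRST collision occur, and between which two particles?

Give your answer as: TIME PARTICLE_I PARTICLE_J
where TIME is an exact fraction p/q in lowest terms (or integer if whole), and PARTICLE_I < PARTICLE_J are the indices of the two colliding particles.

Answer: 2 0 1

Derivation:
Pair (0,1): pos 10,12 vel 2,1 -> gap=2, closing at 1/unit, collide at t=2
Pair (1,2): pos 12,14 vel 1,2 -> not approaching (rel speed -1 <= 0)
Pair (2,3): pos 14,16 vel 2,4 -> not approaching (rel speed -2 <= 0)
Earliest collision: t=2 between 0 and 1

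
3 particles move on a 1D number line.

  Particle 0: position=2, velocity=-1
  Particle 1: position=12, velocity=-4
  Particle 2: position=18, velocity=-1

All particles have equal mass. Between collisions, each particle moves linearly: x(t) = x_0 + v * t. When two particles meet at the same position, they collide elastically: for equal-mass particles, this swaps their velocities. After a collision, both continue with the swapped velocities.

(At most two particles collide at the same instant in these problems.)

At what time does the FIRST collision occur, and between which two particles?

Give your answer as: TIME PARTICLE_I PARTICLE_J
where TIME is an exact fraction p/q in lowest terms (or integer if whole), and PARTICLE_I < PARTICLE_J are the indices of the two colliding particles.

Answer: 10/3 0 1

Derivation:
Pair (0,1): pos 2,12 vel -1,-4 -> gap=10, closing at 3/unit, collide at t=10/3
Pair (1,2): pos 12,18 vel -4,-1 -> not approaching (rel speed -3 <= 0)
Earliest collision: t=10/3 between 0 and 1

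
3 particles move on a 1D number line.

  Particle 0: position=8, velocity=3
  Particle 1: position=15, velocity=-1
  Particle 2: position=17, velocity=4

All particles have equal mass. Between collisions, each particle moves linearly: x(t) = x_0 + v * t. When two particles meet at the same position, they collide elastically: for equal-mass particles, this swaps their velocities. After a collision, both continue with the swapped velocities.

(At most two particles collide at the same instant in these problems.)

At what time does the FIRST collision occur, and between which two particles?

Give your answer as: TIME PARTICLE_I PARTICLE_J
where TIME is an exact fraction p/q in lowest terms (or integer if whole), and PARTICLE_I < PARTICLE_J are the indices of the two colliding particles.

Pair (0,1): pos 8,15 vel 3,-1 -> gap=7, closing at 4/unit, collide at t=7/4
Pair (1,2): pos 15,17 vel -1,4 -> not approaching (rel speed -5 <= 0)
Earliest collision: t=7/4 between 0 and 1

Answer: 7/4 0 1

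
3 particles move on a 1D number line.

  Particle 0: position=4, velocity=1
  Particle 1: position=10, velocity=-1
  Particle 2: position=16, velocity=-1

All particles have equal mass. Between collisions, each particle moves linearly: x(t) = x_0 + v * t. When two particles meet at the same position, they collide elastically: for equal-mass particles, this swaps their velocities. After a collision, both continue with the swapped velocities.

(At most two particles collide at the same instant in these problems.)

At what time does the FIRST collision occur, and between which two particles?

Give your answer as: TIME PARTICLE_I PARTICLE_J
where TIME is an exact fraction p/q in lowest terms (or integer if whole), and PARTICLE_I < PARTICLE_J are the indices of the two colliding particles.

Pair (0,1): pos 4,10 vel 1,-1 -> gap=6, closing at 2/unit, collide at t=3
Pair (1,2): pos 10,16 vel -1,-1 -> not approaching (rel speed 0 <= 0)
Earliest collision: t=3 between 0 and 1

Answer: 3 0 1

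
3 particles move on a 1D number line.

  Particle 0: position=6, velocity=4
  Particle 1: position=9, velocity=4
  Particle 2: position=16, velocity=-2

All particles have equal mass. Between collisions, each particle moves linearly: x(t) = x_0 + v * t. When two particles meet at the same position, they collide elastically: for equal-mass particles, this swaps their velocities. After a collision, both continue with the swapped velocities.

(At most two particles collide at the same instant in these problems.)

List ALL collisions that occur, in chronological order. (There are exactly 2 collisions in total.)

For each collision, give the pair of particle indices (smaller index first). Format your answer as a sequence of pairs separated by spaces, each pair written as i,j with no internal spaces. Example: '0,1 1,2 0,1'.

Collision at t=7/6: particles 1 and 2 swap velocities; positions: p0=32/3 p1=41/3 p2=41/3; velocities now: v0=4 v1=-2 v2=4
Collision at t=5/3: particles 0 and 1 swap velocities; positions: p0=38/3 p1=38/3 p2=47/3; velocities now: v0=-2 v1=4 v2=4

Answer: 1,2 0,1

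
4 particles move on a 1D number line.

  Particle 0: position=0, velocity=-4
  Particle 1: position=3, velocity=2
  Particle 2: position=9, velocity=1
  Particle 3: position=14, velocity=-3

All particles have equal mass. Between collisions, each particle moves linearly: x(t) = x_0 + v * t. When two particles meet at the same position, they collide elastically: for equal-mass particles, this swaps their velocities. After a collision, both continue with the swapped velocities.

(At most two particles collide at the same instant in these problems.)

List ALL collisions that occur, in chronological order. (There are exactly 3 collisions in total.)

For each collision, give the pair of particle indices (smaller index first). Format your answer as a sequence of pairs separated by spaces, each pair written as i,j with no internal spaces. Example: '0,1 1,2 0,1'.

Collision at t=5/4: particles 2 and 3 swap velocities; positions: p0=-5 p1=11/2 p2=41/4 p3=41/4; velocities now: v0=-4 v1=2 v2=-3 v3=1
Collision at t=11/5: particles 1 and 2 swap velocities; positions: p0=-44/5 p1=37/5 p2=37/5 p3=56/5; velocities now: v0=-4 v1=-3 v2=2 v3=1
Collision at t=6: particles 2 and 3 swap velocities; positions: p0=-24 p1=-4 p2=15 p3=15; velocities now: v0=-4 v1=-3 v2=1 v3=2

Answer: 2,3 1,2 2,3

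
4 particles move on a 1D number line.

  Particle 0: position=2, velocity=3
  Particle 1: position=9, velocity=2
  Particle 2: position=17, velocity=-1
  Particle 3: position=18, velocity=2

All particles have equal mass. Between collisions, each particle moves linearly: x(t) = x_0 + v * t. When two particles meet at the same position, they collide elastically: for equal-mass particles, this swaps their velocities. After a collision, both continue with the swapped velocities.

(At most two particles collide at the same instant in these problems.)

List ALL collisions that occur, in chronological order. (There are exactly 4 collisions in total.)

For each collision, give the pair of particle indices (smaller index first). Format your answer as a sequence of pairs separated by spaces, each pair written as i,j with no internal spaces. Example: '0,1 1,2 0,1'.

Answer: 1,2 0,1 1,2 2,3

Derivation:
Collision at t=8/3: particles 1 and 2 swap velocities; positions: p0=10 p1=43/3 p2=43/3 p3=70/3; velocities now: v0=3 v1=-1 v2=2 v3=2
Collision at t=15/4: particles 0 and 1 swap velocities; positions: p0=53/4 p1=53/4 p2=33/2 p3=51/2; velocities now: v0=-1 v1=3 v2=2 v3=2
Collision at t=7: particles 1 and 2 swap velocities; positions: p0=10 p1=23 p2=23 p3=32; velocities now: v0=-1 v1=2 v2=3 v3=2
Collision at t=16: particles 2 and 3 swap velocities; positions: p0=1 p1=41 p2=50 p3=50; velocities now: v0=-1 v1=2 v2=2 v3=3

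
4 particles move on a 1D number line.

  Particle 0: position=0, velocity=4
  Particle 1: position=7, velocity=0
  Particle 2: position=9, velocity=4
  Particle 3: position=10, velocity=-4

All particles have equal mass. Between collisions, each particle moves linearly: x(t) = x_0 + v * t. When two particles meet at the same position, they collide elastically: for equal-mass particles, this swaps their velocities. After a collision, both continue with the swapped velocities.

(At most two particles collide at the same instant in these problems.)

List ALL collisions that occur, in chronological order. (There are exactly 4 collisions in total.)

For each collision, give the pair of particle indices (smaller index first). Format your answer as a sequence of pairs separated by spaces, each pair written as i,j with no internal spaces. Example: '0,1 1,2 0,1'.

Answer: 2,3 1,2 0,1 1,2

Derivation:
Collision at t=1/8: particles 2 and 3 swap velocities; positions: p0=1/2 p1=7 p2=19/2 p3=19/2; velocities now: v0=4 v1=0 v2=-4 v3=4
Collision at t=3/4: particles 1 and 2 swap velocities; positions: p0=3 p1=7 p2=7 p3=12; velocities now: v0=4 v1=-4 v2=0 v3=4
Collision at t=5/4: particles 0 and 1 swap velocities; positions: p0=5 p1=5 p2=7 p3=14; velocities now: v0=-4 v1=4 v2=0 v3=4
Collision at t=7/4: particles 1 and 2 swap velocities; positions: p0=3 p1=7 p2=7 p3=16; velocities now: v0=-4 v1=0 v2=4 v3=4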